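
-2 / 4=-1 / 2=-0.50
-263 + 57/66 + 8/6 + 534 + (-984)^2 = 63922927/66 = 968529.20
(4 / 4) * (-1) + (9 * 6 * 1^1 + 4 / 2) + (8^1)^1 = 63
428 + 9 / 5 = 2149 / 5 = 429.80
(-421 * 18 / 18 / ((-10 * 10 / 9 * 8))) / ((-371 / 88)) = -41679 / 37100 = -1.12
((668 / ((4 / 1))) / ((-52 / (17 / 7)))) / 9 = -2839 / 3276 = -0.87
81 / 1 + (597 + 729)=1407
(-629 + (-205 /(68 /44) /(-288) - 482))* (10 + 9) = -103306819 /4896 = -21100.25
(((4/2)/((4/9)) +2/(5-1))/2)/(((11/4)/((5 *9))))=450/11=40.91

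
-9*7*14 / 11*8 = -7056 / 11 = -641.45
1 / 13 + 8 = 8.08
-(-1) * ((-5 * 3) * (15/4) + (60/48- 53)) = -108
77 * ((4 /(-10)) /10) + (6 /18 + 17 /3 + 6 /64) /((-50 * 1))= -5123 /1600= -3.20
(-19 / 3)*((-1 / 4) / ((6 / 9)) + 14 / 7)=-247 / 24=-10.29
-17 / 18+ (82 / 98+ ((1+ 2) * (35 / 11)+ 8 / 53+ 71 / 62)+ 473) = 3855452141 / 7970193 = 483.73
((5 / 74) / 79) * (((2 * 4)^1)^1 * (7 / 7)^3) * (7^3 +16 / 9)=62060 / 26307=2.36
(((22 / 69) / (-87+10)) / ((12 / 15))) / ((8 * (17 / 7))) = -5 / 18768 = -0.00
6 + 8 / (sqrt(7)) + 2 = 8 * sqrt(7) / 7 + 8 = 11.02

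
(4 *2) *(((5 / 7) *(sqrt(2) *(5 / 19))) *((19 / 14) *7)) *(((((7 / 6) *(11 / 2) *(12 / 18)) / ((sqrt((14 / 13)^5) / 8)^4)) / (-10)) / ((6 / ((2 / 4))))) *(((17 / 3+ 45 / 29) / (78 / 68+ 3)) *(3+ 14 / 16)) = -627345056640192605 *sqrt(2) / 93558344746041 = -9482.85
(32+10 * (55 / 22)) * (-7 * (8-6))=-798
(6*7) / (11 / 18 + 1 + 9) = 756 / 191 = 3.96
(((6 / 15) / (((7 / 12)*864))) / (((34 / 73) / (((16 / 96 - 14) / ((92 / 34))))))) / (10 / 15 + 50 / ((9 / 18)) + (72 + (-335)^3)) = 6059 / 26148215126880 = 0.00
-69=-69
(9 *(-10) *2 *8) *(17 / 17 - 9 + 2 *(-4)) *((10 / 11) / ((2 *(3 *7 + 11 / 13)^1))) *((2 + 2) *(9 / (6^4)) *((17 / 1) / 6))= 88400 / 2343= 37.73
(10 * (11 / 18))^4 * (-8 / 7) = -73205000 / 45927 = -1593.94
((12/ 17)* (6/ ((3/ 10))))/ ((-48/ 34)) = -10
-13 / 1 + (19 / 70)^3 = -12.98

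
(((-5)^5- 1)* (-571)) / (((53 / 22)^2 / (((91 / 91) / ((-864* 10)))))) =-35996411 / 1011240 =-35.60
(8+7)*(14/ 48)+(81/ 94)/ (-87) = 47597/ 10904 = 4.37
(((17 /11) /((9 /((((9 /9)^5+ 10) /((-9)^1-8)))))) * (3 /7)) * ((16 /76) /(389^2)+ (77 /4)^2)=-17046462035 /966033264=-17.65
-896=-896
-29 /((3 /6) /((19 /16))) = -551 /8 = -68.88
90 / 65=18 / 13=1.38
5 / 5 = 1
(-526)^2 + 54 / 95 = 26284274 / 95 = 276676.57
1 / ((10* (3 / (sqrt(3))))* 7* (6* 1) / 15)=sqrt(3) / 84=0.02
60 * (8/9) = 160/3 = 53.33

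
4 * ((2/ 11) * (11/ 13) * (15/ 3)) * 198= 7920/ 13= 609.23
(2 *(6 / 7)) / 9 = 4 / 21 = 0.19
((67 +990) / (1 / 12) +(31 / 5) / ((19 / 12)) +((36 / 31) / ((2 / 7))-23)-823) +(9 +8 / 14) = 244402199 / 20615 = 11855.55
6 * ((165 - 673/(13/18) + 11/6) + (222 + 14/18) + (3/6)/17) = -2156894/663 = -3253.23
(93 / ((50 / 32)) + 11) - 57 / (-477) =280792 / 3975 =70.64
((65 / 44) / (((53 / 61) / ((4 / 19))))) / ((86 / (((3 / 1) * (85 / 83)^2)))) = 85941375 / 6562612958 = 0.01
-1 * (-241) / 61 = 241 / 61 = 3.95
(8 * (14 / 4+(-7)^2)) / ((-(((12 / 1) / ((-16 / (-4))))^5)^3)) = -140 / 4782969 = -0.00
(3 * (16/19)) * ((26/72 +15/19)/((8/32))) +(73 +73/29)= 2736938/31407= 87.14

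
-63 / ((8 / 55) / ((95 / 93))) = -109725 / 248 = -442.44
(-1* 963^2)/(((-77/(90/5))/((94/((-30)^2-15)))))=523036116/22715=23026.02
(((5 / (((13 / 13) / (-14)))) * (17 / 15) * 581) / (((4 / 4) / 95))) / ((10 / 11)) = -14450051 / 3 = -4816683.67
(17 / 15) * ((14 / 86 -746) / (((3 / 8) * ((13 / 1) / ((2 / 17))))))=-39472 / 1935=-20.40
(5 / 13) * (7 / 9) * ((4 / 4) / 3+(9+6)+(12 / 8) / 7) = 3265 / 702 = 4.65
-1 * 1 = -1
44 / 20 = 11 / 5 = 2.20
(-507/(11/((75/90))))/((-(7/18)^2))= 136890/539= 253.97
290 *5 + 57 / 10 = 14557 / 10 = 1455.70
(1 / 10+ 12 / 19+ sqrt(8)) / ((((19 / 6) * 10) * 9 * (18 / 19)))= 139 / 51300+ sqrt(2) / 135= 0.01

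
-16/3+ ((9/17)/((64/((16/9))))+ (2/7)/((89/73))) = -646171/127092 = -5.08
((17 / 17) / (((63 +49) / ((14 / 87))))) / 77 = 1 / 53592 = 0.00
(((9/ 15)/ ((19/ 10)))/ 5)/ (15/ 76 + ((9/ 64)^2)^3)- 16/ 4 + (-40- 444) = -209465177626248/ 429513558565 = -487.68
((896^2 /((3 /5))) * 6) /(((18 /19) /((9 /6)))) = 38133760 /3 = 12711253.33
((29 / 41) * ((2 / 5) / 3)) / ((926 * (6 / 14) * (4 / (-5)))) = -203 / 683388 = -0.00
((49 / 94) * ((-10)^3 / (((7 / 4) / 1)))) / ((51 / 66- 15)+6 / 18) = 132000 / 6157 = 21.44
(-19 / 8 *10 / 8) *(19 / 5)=-361 / 32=-11.28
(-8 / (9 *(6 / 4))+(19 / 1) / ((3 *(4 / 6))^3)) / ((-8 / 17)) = -6545 / 1728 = -3.79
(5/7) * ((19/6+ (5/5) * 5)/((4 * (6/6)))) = 35/24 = 1.46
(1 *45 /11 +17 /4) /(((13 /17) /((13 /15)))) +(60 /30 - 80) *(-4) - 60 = 172559 /660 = 261.45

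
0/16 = 0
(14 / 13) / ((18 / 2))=14 / 117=0.12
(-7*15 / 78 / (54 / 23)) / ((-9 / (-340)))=-68425 / 3159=-21.66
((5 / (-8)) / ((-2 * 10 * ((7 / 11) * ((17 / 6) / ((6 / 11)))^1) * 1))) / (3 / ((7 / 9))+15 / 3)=0.00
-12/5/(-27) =4/45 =0.09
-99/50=-1.98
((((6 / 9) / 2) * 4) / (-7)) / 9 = -4 / 189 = -0.02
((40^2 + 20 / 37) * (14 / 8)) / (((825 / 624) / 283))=1220074128 / 2035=599545.03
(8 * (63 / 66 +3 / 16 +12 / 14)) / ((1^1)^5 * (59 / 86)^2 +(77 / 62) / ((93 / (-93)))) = -94117798 / 4538765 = -20.74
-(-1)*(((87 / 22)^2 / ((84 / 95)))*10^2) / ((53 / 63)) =53929125 / 25652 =2102.34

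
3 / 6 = 1 / 2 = 0.50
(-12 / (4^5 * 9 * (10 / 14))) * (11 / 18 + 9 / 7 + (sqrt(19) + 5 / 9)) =-0.01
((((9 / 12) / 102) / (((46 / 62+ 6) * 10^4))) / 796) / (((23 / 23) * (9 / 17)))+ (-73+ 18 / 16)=-8609336999969 / 119782080000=-71.87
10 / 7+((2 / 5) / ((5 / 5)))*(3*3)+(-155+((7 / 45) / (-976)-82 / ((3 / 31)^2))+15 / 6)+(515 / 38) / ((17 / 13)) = -58872752317 / 6620208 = -8892.89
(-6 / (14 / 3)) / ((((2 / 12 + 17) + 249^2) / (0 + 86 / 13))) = -4644 / 33861919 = -0.00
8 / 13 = 0.62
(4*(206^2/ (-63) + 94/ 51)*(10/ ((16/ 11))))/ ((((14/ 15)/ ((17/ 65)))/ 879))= -5796871685/ 1274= -4550134.76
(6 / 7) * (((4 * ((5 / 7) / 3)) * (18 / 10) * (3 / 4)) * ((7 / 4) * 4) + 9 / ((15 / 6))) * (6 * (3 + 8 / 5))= 7452 / 25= 298.08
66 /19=3.47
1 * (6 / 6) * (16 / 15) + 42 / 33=386 / 165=2.34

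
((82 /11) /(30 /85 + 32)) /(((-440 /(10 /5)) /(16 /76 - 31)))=81549 /2528900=0.03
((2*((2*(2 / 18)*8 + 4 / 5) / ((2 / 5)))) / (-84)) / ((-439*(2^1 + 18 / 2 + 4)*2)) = 29 / 2489130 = 0.00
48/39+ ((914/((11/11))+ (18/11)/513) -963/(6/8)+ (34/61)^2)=-11175203896/30329871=-368.46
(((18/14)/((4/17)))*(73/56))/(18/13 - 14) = -145197/257152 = -0.56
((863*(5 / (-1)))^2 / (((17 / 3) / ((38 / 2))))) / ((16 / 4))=1061295825 / 68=15607291.54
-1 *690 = -690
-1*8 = -8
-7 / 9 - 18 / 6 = -34 / 9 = -3.78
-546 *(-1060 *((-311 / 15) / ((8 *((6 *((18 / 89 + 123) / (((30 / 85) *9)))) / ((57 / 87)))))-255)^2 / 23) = 4888012571939994143952669 / 2987145853847000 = 1636348812.91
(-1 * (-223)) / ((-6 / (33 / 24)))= -51.10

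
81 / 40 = 2.02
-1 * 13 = -13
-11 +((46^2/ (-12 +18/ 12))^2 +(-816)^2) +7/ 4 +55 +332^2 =1440725119/ 1764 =816737.60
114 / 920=57 / 460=0.12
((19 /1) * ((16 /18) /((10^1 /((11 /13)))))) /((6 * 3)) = 418 /5265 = 0.08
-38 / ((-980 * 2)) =19 / 980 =0.02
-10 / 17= -0.59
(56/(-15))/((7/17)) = -136/15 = -9.07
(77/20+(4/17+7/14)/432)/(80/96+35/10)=282869/318240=0.89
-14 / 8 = -7 / 4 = -1.75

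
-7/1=-7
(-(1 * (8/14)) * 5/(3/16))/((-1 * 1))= 320/21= 15.24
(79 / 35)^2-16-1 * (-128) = 143441 / 1225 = 117.09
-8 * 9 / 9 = -8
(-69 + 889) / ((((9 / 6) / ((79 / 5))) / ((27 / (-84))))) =-2776.29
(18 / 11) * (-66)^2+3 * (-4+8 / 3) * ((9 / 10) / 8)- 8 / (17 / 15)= 2420967 / 340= 7120.49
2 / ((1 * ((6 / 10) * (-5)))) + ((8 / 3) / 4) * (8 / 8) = 0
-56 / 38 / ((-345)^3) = 28 / 780208875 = 0.00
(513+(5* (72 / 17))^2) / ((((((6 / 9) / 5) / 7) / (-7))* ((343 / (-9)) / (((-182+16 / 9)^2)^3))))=317672247067288353.60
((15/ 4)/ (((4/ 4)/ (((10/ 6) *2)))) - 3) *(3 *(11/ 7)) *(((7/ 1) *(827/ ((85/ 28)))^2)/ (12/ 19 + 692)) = 57033523239/ 1697875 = 33591.12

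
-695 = -695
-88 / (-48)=11 / 6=1.83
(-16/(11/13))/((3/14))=-88.24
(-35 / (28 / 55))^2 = 4726.56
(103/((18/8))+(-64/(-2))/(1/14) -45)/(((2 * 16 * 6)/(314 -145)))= 682591/1728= 395.02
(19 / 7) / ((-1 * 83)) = -19 / 581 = -0.03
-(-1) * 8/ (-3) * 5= -40/ 3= -13.33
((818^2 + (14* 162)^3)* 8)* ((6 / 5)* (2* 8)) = 8960149982208 / 5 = 1792029996441.60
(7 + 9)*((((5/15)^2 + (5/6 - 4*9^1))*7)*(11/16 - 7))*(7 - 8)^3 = -446117/18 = -24784.28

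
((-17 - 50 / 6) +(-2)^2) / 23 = -64 / 69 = -0.93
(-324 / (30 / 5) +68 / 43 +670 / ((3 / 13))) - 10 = 366478 / 129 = 2840.91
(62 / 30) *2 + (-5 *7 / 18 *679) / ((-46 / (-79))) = -9370063 / 4140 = -2263.30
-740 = -740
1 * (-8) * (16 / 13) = -128 / 13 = -9.85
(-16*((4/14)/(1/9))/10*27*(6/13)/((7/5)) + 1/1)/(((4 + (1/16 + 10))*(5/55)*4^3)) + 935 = 535785899/573300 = 934.56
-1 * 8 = -8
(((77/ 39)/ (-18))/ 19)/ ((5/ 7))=-539/ 66690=-0.01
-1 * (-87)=87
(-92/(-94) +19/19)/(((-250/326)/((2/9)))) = -10106/17625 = -0.57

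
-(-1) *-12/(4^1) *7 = -21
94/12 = 47/6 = 7.83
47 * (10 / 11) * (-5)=-2350 / 11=-213.64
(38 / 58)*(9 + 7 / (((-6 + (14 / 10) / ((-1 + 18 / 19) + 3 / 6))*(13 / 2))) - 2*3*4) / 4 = -2.52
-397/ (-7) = 397/ 7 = 56.71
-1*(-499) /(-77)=-499 /77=-6.48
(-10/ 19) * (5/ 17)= -50/ 323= -0.15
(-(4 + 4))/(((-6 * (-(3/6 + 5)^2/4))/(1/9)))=-64/3267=-0.02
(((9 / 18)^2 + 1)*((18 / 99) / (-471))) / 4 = -5 / 41448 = -0.00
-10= -10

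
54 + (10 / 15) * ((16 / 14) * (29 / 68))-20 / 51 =6418 / 119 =53.93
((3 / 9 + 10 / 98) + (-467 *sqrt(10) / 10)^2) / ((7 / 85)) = 545015291 / 2058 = 264827.64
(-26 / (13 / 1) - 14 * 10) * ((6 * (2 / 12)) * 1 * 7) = -994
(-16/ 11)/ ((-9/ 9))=16/ 11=1.45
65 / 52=5 / 4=1.25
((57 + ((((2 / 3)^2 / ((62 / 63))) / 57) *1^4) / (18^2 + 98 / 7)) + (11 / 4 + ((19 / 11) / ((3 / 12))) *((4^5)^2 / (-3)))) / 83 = -29094.49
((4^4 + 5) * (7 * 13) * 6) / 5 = 142506 / 5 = 28501.20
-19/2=-9.50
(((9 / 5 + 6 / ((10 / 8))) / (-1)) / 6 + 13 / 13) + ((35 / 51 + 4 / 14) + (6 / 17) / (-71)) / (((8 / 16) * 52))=-103478 / 1647555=-0.06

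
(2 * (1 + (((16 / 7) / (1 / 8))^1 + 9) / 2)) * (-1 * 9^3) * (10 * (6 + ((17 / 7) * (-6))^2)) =-46611154.81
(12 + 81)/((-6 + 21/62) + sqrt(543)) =674622/654697 + 119164 * sqrt(543)/654697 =5.27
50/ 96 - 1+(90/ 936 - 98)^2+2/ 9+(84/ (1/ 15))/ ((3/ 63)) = 219297209/ 6084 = 36044.91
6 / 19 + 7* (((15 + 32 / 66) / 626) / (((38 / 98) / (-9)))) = -484503 / 130834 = -3.70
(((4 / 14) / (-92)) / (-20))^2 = 1 / 41473600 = 0.00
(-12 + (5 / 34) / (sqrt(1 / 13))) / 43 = -0.27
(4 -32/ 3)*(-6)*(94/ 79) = 3760/ 79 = 47.59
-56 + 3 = -53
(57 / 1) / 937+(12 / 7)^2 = 137721 / 45913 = 3.00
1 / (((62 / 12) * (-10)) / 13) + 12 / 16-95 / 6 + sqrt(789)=-28523 / 1860 + sqrt(789)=12.75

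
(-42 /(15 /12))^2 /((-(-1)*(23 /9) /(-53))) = -13462848 /575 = -23413.65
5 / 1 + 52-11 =46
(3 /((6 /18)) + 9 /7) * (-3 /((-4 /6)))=324 /7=46.29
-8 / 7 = -1.14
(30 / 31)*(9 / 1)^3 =21870 / 31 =705.48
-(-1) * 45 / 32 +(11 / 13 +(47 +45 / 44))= 230059 / 4576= 50.28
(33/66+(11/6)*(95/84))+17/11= 22835/5544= 4.12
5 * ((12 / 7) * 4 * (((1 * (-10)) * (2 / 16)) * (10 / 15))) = -200 / 7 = -28.57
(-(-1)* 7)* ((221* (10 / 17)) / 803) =910 / 803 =1.13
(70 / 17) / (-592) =-35 / 5032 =-0.01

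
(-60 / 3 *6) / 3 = -40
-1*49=-49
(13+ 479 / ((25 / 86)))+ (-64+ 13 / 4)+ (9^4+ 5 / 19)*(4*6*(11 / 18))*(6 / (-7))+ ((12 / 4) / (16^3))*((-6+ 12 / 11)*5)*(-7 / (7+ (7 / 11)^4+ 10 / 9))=-600583157370316083 / 7425201459200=-80884.43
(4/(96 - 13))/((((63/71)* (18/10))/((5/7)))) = 7100/329427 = 0.02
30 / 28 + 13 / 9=317 / 126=2.52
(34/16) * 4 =17/2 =8.50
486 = 486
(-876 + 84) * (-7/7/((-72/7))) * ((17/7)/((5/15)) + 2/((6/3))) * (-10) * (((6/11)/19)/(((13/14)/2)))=97440/247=394.49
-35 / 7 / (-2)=5 / 2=2.50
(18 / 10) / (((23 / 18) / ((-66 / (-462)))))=0.20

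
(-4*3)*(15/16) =-45/4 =-11.25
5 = 5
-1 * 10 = -10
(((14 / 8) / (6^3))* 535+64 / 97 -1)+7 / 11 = 4268939 / 921888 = 4.63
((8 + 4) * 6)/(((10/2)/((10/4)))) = 36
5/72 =0.07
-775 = -775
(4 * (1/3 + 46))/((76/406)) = 56434/57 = 990.07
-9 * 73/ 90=-73/ 10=-7.30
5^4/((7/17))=10625/7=1517.86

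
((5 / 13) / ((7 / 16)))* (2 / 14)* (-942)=-118.30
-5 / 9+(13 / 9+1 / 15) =43 / 45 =0.96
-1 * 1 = -1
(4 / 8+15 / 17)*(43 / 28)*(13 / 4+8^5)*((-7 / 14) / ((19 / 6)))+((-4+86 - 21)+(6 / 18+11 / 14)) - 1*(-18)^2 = -2441147897 / 217056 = -11246.63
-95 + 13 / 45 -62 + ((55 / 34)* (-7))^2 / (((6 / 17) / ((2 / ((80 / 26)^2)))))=-15660289 / 195840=-79.96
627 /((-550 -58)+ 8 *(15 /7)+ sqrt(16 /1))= -4389 /4108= -1.07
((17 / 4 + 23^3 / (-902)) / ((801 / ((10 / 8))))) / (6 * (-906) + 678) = 83335 / 27501316128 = 0.00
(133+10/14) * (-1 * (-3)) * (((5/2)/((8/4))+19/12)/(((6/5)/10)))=66300/7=9471.43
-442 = -442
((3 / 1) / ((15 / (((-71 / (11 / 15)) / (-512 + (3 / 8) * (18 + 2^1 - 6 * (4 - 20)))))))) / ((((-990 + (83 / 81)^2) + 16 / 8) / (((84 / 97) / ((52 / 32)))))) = -1878230592 / 84161323236133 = -0.00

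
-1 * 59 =-59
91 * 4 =364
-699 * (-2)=1398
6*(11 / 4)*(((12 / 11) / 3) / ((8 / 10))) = 15 / 2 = 7.50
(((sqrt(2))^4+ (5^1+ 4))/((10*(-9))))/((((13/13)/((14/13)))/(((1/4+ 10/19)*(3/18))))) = -0.02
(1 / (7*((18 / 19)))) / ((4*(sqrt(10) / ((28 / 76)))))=0.00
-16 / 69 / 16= -1 / 69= -0.01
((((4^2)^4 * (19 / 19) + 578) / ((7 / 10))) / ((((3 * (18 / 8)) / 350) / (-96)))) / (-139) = 470144000 / 139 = 3382330.94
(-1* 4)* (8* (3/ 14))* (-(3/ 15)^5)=48/ 21875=0.00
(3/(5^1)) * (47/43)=141/215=0.66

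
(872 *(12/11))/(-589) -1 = -16943/6479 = -2.62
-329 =-329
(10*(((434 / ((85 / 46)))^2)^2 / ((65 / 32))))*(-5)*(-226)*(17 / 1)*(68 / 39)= 9190489627453212983296 / 18315375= 501790961279974.50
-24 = -24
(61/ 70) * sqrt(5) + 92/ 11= 61 * sqrt(5)/ 70 + 92/ 11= 10.31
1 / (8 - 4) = 1 / 4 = 0.25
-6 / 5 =-1.20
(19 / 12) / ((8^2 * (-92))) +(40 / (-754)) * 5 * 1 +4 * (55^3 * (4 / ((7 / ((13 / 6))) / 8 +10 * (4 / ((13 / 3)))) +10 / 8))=1643206178528193 / 1482810368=1108170.14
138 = 138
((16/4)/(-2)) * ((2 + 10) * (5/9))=-40/3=-13.33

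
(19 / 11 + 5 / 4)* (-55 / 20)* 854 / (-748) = 55937 / 5984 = 9.35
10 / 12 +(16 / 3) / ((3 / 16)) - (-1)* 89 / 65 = 35857 / 1170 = 30.65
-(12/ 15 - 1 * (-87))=-439/ 5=-87.80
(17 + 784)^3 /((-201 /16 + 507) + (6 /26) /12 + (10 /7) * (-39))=748271015856 /638809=1171353.28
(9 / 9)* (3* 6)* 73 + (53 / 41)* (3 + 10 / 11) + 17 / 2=1197453 / 902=1327.55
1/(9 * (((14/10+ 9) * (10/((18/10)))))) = 1/520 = 0.00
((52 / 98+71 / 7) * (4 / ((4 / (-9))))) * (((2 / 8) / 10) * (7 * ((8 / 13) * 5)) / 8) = -6.47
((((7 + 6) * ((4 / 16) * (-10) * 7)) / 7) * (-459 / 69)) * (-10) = -49725 / 23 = -2161.96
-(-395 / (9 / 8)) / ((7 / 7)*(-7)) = -3160 / 63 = -50.16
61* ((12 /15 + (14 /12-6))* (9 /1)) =-22143 /10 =-2214.30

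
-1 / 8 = -0.12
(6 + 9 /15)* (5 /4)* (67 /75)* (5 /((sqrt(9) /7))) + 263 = 20939 /60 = 348.98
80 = 80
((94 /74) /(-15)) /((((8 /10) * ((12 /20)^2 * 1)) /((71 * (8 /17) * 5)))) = -834250 /16983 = -49.12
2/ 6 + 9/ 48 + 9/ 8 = 79/ 48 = 1.65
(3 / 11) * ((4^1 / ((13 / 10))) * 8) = 960 / 143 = 6.71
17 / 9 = 1.89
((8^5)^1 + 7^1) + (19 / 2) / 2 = 131119 / 4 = 32779.75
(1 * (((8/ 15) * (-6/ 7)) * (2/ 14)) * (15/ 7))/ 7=-48/ 2401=-0.02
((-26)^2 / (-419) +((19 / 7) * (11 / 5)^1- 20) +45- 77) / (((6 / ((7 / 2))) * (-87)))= 698669 / 2187180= 0.32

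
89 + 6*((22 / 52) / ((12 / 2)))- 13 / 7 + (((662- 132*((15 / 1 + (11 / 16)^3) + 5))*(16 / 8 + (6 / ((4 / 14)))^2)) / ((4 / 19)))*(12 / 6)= -1585030572577 / 186368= -8504842.96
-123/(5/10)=-246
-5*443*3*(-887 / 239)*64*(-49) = -18483944640 / 239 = -77338680.50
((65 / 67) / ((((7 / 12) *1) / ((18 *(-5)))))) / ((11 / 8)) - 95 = -1051705 / 5159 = -203.86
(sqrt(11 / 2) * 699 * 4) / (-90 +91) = 1398 * sqrt(22) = 6557.20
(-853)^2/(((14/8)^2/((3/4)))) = 8731308/49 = 178189.96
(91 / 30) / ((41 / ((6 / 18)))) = 91 / 3690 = 0.02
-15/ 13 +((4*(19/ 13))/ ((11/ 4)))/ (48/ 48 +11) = -419/ 429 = -0.98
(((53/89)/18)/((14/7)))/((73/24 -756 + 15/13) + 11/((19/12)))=-26182/1178941971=-0.00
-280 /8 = -35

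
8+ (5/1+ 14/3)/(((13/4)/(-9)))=-244/13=-18.77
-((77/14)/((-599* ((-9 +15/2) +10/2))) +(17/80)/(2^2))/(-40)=67761/53670400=0.00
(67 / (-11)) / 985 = -67 / 10835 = -0.01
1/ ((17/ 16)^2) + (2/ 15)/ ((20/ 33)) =15979/ 14450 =1.11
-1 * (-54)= 54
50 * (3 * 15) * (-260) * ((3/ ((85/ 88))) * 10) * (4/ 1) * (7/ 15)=-576576000/ 17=-33916235.29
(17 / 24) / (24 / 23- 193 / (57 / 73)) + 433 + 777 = 3123525291 / 2581432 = 1210.00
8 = 8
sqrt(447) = 21.14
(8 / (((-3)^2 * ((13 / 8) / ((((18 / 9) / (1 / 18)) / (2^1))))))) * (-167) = -21376 / 13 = -1644.31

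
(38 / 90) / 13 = 19 / 585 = 0.03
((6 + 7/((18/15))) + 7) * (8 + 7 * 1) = 565/2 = 282.50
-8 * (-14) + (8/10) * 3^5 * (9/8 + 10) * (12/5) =132562/25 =5302.48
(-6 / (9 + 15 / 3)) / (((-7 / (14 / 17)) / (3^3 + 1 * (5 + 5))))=222 / 119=1.87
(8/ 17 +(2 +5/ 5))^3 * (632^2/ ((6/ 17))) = 41016650848/ 867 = 47308709.17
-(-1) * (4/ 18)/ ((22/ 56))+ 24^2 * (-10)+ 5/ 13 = -7411897/ 1287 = -5759.05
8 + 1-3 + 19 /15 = 7.27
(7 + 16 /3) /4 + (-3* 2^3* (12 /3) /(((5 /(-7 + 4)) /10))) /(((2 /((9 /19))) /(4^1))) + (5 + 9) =128311 /228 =562.77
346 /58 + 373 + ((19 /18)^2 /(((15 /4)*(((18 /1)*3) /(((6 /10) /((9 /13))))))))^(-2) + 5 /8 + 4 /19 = 226644524818873 /5109625768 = 44356.38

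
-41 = -41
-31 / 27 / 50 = -31 / 1350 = -0.02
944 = 944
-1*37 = -37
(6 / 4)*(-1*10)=-15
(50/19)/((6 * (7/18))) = 150/133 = 1.13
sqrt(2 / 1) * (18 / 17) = 18 * sqrt(2) / 17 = 1.50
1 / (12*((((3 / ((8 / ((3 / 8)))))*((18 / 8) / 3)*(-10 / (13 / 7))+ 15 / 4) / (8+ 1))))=416 / 1765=0.24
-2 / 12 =-1 / 6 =-0.17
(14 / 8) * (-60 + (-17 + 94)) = 119 / 4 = 29.75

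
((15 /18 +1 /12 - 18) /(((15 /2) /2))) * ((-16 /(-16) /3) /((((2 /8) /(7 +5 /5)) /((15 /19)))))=-6560 /171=-38.36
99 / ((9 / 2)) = 22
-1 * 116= -116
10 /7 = 1.43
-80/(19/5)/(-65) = 80/247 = 0.32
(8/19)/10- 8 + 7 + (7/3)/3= -154/855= -0.18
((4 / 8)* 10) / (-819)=-5 / 819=-0.01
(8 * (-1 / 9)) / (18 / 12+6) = -16 / 135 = -0.12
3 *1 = 3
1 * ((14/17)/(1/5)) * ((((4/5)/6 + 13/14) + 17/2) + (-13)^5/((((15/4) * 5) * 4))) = -1729354/85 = -20345.34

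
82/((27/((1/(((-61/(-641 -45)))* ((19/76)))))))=136.62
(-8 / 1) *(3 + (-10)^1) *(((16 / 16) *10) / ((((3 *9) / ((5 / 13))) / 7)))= 19600 / 351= 55.84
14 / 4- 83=-159 / 2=-79.50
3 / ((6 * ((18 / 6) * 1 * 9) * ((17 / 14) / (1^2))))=7 / 459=0.02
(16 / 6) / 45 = 8 / 135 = 0.06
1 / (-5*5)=-1 / 25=-0.04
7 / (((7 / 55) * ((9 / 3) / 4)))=220 / 3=73.33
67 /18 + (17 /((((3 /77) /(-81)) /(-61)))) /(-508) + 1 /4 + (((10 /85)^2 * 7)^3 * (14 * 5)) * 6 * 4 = -233870843358077 /55178482734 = -4238.44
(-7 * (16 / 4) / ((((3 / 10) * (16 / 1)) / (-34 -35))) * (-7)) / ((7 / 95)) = -76475 / 2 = -38237.50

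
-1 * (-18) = 18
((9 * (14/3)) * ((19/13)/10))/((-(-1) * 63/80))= 304/39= 7.79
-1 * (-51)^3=132651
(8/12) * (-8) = -16/3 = -5.33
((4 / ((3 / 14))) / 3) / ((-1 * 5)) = -56 / 45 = -1.24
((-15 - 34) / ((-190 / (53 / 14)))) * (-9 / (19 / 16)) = -13356 / 1805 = -7.40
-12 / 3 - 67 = -71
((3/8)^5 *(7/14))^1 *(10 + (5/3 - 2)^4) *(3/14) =7299/917504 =0.01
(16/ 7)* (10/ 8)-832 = -5804/ 7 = -829.14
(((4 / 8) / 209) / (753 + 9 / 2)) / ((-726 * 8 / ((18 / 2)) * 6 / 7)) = -7 / 1226010720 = -0.00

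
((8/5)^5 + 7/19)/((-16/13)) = -8378071/950000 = -8.82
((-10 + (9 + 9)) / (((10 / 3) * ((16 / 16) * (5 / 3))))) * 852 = 30672 / 25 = 1226.88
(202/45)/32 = 101/720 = 0.14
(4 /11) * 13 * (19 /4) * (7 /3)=1729 /33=52.39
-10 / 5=-2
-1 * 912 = -912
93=93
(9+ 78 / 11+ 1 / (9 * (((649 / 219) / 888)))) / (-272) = -32051 / 176528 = -0.18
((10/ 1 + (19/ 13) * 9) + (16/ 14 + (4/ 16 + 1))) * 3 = 27897/ 364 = 76.64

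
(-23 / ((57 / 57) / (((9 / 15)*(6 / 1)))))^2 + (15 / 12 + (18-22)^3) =679309 / 100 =6793.09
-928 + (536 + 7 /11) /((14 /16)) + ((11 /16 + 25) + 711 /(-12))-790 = -1402341 /1232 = -1138.26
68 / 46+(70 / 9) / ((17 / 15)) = 9784 / 1173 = 8.34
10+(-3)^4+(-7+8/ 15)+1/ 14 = 17767/ 210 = 84.60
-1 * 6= -6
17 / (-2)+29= 41 / 2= 20.50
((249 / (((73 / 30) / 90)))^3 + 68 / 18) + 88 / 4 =2734839495693251944 / 3501153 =781125388034.53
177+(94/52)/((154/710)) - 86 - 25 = 74.33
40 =40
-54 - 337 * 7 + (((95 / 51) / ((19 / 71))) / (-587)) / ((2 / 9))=-48159719 / 19958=-2413.05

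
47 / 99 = 0.47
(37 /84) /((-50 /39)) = -481 /1400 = -0.34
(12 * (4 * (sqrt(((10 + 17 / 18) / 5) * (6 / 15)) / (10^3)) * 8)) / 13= 16 * sqrt(197) / 8125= 0.03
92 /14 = 46 /7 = 6.57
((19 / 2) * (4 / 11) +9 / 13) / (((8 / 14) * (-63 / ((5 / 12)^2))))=-14825 / 741312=-0.02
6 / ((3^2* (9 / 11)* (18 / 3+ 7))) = 22 / 351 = 0.06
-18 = -18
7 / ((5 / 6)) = 42 / 5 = 8.40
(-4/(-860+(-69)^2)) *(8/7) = -0.00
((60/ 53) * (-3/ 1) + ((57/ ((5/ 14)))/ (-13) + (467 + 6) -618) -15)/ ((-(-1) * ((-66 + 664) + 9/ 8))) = -4841552/ 16511885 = -0.29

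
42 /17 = 2.47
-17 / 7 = -2.43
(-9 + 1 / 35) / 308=-157 / 5390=-0.03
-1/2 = -0.50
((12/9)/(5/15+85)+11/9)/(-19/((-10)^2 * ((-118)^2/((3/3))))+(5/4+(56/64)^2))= 62048825/101035341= 0.61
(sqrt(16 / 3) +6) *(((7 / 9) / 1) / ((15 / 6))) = 2.59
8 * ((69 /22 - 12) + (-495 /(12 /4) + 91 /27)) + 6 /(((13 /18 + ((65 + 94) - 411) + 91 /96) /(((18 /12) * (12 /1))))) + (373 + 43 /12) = -987.79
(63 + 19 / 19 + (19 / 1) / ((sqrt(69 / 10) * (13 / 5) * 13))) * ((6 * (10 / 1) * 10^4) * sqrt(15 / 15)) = 19000000 * sqrt(690) / 3887 + 38400000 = 38528399.58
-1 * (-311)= 311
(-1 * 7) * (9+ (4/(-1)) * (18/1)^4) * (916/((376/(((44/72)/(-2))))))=-822667615/376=-2187945.78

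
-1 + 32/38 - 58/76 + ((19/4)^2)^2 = 508.15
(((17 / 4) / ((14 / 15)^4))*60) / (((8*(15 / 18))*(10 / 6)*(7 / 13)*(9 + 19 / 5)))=302079375 / 68841472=4.39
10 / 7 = 1.43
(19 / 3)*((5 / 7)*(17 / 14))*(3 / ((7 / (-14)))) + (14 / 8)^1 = -6117 / 196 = -31.21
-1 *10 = -10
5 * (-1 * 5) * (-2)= 50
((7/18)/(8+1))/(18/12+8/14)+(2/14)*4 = 9739/16443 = 0.59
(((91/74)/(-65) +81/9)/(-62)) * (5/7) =-3323/32116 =-0.10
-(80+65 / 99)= -7985 / 99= -80.66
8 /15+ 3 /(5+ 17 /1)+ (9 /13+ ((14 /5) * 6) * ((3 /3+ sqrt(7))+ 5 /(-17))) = 192839 /14586+ 84 * sqrt(7) /5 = 57.67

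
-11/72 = -0.15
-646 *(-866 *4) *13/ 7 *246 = 7156305312/ 7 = 1022329330.29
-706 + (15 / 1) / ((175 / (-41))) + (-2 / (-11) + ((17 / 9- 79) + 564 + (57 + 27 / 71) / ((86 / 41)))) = -2063765246 / 10578645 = -195.09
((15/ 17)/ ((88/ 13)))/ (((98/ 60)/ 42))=8775/ 2618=3.35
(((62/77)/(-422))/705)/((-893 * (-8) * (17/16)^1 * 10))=-31/869426117175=-0.00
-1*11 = -11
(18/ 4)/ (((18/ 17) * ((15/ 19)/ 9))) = 969/ 20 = 48.45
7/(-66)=-7/66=-0.11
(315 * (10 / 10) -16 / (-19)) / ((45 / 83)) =498083 / 855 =582.55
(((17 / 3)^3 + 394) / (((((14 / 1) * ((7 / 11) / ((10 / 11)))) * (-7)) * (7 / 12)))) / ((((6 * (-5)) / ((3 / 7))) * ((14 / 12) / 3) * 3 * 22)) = 31102 / 3882417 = 0.01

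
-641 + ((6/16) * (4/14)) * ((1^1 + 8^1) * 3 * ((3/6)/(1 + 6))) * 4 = -62737/98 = -640.17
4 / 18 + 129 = 1163 / 9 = 129.22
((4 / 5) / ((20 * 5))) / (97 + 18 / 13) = 13 / 159875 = 0.00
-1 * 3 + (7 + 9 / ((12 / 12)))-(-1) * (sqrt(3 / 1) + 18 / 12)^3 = 39 * sqrt(3) / 4 + 239 / 8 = 46.76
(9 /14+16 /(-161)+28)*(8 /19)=5252 /437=12.02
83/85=0.98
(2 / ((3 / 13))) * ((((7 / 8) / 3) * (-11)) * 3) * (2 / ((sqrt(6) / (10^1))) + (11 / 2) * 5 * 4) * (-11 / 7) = 7865 * sqrt(6) / 18 + 86515 / 6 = 15489.46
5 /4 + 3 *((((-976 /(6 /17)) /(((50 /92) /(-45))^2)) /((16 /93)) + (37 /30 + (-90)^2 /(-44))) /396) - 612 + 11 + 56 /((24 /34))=-181939266461 /217800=-835350.17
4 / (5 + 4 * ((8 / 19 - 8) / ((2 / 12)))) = -76 / 3361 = -0.02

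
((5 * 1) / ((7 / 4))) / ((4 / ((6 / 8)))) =0.54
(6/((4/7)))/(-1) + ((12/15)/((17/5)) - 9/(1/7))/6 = -1069/51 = -20.96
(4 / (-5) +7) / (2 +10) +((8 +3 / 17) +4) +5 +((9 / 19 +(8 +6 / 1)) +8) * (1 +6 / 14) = 965093 / 19380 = 49.80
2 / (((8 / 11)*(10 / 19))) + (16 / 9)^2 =27169 / 3240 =8.39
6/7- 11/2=-65/14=-4.64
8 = 8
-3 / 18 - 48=-289 / 6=-48.17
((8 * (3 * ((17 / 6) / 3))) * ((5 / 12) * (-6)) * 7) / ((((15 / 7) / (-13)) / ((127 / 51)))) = 161798 / 27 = 5992.52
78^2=6084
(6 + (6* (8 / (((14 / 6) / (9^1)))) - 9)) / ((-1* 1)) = -1275 / 7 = -182.14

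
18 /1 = 18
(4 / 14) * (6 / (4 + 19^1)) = 12 / 161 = 0.07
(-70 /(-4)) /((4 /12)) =52.50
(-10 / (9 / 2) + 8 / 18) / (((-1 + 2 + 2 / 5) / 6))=-160 / 21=-7.62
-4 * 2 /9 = -8 /9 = -0.89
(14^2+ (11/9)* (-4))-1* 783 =-591.89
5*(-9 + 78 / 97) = -3975 / 97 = -40.98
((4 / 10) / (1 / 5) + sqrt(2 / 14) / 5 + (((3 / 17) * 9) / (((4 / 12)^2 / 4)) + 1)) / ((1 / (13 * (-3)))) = -39897 / 17-39 * sqrt(7) / 35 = -2349.83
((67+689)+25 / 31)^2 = 550418521 / 961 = 572756.01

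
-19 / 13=-1.46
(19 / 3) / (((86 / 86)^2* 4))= 1.58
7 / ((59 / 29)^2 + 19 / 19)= 5887 / 4322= 1.36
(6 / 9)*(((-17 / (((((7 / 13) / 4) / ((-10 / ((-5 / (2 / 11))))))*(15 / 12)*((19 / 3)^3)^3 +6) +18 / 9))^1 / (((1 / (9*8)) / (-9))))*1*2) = 240534448128 / 124234894654963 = 0.00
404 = 404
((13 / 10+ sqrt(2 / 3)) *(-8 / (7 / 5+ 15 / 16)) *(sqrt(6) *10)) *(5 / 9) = -41600 *sqrt(6) / 1683 - 64000 / 1683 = -98.57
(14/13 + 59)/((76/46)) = 17963/494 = 36.36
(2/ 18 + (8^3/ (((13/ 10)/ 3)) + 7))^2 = 19341021184/ 13689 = 1412887.81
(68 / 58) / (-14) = -17 / 203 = -0.08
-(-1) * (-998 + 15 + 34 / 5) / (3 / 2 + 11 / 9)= -87858 / 245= -358.60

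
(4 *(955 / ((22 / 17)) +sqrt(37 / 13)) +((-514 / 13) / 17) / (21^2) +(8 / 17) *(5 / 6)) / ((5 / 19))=76 *sqrt(481) / 65 +3537323252 / 315315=11244.02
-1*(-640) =640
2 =2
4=4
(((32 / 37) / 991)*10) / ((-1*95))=-64 / 696673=-0.00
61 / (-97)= -0.63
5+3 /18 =31 /6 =5.17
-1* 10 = -10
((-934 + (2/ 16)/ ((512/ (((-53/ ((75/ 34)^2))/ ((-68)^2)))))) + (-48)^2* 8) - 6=1612062719947/ 92160000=17492.00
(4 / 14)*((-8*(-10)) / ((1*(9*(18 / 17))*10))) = 136 / 567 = 0.24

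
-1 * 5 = -5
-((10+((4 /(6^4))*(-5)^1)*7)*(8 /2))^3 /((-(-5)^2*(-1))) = -1316873605 /531441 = -2477.93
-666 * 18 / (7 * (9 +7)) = -2997 / 28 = -107.04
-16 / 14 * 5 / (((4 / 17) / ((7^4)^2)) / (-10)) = 1400023100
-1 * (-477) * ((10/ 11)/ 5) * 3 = 2862/ 11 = 260.18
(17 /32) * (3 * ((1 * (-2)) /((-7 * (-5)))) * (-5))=51 /112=0.46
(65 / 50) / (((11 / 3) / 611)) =23829 / 110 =216.63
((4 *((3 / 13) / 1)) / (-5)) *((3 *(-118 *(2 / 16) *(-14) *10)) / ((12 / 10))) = -12390 / 13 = -953.08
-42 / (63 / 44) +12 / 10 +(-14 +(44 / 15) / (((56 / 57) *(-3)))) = -3019 / 70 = -43.13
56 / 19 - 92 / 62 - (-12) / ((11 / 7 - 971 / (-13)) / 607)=99099349 / 1021915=96.97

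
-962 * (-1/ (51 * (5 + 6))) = 962/ 561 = 1.71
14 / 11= 1.27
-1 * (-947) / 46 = 947 / 46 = 20.59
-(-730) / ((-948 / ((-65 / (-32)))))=-23725 / 15168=-1.56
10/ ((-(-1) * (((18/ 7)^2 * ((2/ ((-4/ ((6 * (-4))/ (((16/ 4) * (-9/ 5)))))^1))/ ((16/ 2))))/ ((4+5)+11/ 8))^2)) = 16540489/ 29160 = 567.23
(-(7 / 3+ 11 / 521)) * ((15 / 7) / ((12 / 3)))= -4600 / 3647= -1.26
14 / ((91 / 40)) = 80 / 13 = 6.15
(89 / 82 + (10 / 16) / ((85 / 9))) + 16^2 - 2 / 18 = 12899317 / 50184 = 257.04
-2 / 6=-1 / 3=-0.33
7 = 7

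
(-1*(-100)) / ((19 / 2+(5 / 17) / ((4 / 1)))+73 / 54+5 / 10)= 183600 / 20977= 8.75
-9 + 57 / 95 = -42 / 5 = -8.40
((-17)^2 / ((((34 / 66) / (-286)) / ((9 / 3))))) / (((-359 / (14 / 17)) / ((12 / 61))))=4756752 / 21899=217.21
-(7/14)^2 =-1/4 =-0.25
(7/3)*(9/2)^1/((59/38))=399/59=6.76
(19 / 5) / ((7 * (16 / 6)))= 57 / 280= 0.20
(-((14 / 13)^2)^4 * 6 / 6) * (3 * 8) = -35418937344 / 815730721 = -43.42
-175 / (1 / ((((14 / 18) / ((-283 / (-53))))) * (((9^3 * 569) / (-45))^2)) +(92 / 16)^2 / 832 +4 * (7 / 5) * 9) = -1019946360730752000 / 293976159343179431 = -3.47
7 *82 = 574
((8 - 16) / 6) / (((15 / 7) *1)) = -28 / 45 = -0.62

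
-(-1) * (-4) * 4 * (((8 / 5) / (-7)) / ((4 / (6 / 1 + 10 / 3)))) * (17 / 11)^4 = 10690688 / 219615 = 48.68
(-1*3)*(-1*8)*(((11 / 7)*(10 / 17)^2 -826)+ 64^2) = 158791440 / 2023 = 78493.05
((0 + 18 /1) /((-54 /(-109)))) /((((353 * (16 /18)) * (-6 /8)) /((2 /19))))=-109 /6707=-0.02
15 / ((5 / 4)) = 12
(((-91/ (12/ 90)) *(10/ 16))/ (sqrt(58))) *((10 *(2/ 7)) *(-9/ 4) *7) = 2520.47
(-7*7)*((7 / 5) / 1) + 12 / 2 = -313 / 5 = -62.60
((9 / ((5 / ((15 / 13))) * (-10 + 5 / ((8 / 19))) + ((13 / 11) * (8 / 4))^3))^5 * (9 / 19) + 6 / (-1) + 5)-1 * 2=-34376559031806559736163809163 / 11483100904010912777491245017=-2.99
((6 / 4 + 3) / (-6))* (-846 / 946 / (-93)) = -423 / 58652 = -0.01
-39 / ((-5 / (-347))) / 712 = -3.80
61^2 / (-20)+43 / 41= -151701 / 820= -185.00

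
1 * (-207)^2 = 42849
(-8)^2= 64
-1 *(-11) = 11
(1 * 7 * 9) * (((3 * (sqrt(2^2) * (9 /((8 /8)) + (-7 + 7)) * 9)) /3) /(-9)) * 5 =-5670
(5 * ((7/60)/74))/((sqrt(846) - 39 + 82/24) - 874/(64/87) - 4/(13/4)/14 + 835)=-8653647548/424388375114845 - 66777984 * sqrt(94)/424388375114845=-0.00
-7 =-7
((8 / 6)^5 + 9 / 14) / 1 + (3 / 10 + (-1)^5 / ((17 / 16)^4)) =3105763859 / 710346105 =4.37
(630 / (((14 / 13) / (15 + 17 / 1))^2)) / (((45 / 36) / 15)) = 46725120 / 7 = 6675017.14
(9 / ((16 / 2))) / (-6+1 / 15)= -135 / 712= -0.19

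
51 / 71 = 0.72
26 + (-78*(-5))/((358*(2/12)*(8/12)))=6409/179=35.80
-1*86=-86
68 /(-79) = -68 /79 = -0.86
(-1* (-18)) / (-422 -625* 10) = -3 / 1112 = -0.00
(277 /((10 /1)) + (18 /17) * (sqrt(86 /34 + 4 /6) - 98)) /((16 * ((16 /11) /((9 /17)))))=-1280169 /739840 + 297 * sqrt(8313) /628864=-1.69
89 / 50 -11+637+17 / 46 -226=231236 / 575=402.15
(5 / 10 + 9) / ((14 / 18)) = 171 / 14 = 12.21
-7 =-7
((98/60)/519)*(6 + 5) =539/15570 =0.03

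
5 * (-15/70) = -15/14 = -1.07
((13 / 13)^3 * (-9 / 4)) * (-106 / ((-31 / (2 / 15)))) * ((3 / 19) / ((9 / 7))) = -371 / 2945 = -0.13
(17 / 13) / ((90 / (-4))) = -34 / 585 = -0.06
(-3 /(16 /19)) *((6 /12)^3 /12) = -19 /512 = -0.04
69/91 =0.76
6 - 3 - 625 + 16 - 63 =-669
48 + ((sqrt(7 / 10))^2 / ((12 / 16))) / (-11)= 7906 / 165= 47.92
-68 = -68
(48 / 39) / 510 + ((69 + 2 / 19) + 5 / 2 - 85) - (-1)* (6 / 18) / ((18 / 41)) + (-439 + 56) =-395.63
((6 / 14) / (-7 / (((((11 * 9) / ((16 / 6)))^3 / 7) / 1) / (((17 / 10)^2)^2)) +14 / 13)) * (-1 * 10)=-3192890146875 / 796357263401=-4.01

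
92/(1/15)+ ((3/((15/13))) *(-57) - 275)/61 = 418784/305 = 1373.06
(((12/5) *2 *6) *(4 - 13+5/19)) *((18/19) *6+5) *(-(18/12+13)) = 70361424/1805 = 38981.40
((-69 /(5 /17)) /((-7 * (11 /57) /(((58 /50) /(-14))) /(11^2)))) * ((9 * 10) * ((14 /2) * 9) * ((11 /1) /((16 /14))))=-19003835169 /200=-95019175.84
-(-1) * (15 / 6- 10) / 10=-0.75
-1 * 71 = -71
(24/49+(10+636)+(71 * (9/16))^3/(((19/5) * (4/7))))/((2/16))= 457334093773/1906688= 239857.85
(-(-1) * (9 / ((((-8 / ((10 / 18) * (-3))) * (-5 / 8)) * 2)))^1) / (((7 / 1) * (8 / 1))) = -3 / 112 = -0.03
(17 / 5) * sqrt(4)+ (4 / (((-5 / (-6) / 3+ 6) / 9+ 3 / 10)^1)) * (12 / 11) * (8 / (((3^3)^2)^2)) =82612538 / 12148785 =6.80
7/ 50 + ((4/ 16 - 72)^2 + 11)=2063681/ 400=5159.20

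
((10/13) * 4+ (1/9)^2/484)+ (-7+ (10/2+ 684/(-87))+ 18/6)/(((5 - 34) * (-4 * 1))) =646739153/214308666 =3.02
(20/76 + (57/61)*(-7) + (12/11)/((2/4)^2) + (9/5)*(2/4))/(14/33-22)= 387897/8252080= 0.05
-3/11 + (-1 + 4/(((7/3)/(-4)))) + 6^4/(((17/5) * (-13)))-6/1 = -43.45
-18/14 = -9/7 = -1.29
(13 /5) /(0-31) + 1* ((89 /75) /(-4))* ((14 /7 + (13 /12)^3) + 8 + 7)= -88457747 /16070400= -5.50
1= 1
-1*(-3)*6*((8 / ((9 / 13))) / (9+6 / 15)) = 1040 / 47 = 22.13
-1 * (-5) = 5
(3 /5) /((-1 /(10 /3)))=-2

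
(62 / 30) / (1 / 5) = 31 / 3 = 10.33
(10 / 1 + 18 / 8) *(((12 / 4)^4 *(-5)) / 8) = -19845 / 32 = -620.16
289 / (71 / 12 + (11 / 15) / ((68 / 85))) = 1734 / 41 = 42.29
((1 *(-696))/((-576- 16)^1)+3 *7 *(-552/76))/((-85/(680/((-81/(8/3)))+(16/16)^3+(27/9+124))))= 910212256/4840155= 188.05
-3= -3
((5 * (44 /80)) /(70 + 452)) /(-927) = -11 /1935576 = -0.00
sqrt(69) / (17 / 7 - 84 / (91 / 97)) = -91*sqrt(69) / 7927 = -0.10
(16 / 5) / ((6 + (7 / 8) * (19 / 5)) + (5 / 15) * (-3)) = 0.38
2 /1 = 2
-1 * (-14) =14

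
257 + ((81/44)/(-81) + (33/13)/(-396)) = 220481/858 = 256.97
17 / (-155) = -17 / 155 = -0.11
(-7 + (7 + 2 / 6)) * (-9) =-3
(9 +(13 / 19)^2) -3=6.47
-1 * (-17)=17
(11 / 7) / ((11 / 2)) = 2 / 7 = 0.29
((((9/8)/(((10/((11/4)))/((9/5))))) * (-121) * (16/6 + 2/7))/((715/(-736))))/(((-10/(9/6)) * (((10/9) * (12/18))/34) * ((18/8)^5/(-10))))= 375460096/1535625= 244.50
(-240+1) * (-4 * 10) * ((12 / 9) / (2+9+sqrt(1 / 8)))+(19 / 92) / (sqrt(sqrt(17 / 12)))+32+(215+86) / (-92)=-76480 * sqrt(2) / 2901+19 * 17^(3 / 4) * sqrt(2) * 3^(1 / 4) / 1564+317258383 / 266892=1151.62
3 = 3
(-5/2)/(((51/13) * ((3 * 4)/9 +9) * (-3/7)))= 455/3162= 0.14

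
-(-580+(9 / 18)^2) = 2319 / 4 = 579.75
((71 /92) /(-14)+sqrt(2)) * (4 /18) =-71 /5796+2 * sqrt(2) /9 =0.30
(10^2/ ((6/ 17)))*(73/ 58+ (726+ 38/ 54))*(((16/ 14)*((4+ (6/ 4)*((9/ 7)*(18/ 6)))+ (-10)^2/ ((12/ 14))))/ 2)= 5146309342150/ 345303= 14903749.29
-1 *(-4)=4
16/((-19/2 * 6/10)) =-160/57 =-2.81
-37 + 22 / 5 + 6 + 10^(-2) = -2659 / 100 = -26.59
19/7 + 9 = 82/7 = 11.71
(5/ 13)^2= 25/ 169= 0.15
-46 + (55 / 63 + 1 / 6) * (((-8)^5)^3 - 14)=-2304576371822311 / 63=-36580577330512.87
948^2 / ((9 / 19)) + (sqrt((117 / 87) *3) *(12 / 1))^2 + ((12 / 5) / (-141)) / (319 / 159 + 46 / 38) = 62845399329742 / 33114085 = 1897844.96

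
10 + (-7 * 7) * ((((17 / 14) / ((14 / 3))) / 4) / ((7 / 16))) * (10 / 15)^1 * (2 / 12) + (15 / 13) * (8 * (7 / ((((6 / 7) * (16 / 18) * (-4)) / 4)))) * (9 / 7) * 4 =-116561 / 273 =-426.96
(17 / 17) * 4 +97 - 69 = 32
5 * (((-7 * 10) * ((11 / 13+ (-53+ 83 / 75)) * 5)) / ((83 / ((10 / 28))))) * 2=2488550 / 3237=768.78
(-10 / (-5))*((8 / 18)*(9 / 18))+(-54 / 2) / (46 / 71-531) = 167873 / 338895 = 0.50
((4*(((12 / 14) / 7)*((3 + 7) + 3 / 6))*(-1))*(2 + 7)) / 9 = -36 / 7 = -5.14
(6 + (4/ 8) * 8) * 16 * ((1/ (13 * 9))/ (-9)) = -160/ 1053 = -0.15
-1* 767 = -767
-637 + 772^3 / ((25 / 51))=23465066123 / 25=938602644.92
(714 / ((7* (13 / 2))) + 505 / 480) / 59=20897 / 73632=0.28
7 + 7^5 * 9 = 151270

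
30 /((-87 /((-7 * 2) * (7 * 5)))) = 4900 /29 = 168.97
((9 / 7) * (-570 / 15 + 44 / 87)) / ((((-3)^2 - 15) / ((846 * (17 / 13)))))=3351006 / 377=8888.61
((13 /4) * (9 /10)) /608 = 117 /24320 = 0.00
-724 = -724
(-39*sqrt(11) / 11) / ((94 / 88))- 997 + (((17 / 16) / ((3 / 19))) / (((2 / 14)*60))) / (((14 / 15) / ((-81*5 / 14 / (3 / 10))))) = -1089.12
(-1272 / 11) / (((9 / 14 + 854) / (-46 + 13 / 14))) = 802632 / 131615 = 6.10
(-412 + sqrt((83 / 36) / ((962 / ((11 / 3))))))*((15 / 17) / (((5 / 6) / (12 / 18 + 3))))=-27192 / 17 + 11*sqrt(2634918) / 49062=-1599.17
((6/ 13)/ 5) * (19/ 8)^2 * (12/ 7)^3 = 58482/ 22295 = 2.62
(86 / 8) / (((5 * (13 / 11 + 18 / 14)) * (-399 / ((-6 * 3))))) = 0.04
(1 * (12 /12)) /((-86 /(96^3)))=-10287.63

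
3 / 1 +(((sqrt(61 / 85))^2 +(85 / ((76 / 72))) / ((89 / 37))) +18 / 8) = 22678439 / 574940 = 39.44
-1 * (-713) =713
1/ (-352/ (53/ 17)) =-53/ 5984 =-0.01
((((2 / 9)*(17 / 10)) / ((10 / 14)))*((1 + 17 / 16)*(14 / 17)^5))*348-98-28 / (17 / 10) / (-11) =1086142778 / 22968275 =47.29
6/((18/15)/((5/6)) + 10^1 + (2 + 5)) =150/461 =0.33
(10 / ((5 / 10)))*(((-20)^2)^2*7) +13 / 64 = 1433600013 / 64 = 22400000.20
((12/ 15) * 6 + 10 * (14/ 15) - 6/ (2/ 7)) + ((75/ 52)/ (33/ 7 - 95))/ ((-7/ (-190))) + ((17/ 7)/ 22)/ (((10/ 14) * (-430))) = -4255721923/ 582925200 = -7.30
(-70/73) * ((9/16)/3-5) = 2695/584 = 4.61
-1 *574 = -574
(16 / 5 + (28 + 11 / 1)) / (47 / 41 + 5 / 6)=51906 / 2435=21.32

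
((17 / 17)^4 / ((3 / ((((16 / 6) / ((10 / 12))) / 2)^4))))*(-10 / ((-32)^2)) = -8 / 375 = -0.02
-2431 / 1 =-2431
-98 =-98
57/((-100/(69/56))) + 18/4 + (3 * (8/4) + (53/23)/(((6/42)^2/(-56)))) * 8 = -6508682059/128800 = -50533.25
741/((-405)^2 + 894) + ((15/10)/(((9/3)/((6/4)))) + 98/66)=2.24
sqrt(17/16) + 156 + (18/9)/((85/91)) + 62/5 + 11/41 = sqrt(17)/4 + 595271/3485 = 171.84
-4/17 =-0.24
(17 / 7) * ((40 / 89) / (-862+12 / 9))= -0.00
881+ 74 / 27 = 23861 / 27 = 883.74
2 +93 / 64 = 221 / 64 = 3.45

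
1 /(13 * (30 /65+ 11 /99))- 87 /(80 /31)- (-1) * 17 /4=-157199 /5360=-29.33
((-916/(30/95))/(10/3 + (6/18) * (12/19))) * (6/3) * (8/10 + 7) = -6448182/505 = -12768.68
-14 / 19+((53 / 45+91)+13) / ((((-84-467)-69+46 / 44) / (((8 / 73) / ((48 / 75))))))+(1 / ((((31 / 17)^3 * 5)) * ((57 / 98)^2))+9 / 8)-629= -2418991715781847589 / 3848567267012760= -628.54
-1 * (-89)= 89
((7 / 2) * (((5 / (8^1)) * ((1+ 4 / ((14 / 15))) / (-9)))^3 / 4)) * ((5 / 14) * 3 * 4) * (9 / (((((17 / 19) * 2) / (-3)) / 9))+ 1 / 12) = 17886840625 / 710664192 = 25.17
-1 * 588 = -588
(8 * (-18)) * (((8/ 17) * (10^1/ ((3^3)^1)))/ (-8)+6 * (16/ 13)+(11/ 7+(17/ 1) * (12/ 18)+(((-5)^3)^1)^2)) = -10455794912/ 4641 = -2252918.53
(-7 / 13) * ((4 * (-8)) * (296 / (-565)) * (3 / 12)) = -16576 / 7345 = -2.26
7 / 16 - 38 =-601 / 16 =-37.56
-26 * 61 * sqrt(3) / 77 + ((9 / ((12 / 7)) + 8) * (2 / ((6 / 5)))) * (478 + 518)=21995 -1586 * sqrt(3) / 77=21959.32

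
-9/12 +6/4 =3/4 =0.75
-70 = -70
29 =29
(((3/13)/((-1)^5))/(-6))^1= 1/26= 0.04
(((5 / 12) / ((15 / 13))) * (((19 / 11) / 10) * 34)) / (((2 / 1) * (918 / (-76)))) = -4693 / 53460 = -0.09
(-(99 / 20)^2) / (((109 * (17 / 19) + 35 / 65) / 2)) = -73359 / 146800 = -0.50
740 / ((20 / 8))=296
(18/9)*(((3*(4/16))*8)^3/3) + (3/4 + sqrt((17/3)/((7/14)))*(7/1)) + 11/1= 7*sqrt(102)/3 + 623/4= 179.32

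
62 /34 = 31 /17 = 1.82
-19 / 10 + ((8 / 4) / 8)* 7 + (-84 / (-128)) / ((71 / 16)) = -0.00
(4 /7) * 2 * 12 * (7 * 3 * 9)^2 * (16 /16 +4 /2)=1469664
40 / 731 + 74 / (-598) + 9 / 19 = 1680468 / 4152811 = 0.40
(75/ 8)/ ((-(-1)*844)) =75/ 6752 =0.01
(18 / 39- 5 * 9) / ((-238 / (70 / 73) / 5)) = 14475 / 16133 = 0.90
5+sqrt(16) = 9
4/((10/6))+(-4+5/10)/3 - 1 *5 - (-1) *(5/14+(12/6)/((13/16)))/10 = -19027/5460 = -3.48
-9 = -9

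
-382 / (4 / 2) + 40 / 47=-8937 / 47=-190.15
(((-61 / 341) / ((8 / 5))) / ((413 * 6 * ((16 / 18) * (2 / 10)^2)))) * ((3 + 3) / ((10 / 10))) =-68625 / 9013312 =-0.01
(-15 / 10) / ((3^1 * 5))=-1 / 10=-0.10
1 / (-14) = -1 / 14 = -0.07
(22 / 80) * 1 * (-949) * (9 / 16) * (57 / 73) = -114.62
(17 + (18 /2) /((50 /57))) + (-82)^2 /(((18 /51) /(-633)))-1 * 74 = -602977037 /50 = -12059540.74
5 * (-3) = -15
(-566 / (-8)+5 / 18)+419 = 17641 / 36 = 490.03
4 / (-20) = -1 / 5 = -0.20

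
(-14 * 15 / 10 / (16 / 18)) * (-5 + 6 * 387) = -437913 / 8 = -54739.12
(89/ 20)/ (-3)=-89/ 60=-1.48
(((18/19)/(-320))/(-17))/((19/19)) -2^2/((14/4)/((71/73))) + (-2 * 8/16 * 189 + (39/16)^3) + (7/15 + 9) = -1685030316523/10140856320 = -166.16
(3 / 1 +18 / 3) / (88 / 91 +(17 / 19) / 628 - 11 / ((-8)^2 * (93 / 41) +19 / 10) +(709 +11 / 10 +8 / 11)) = 32409322005060 / 2562932556497689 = 0.01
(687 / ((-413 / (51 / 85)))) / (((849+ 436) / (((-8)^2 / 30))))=-21984 / 13267625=-0.00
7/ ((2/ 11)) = 77/ 2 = 38.50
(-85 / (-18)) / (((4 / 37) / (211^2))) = 140018545 / 72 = 1944702.01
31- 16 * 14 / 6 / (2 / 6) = -81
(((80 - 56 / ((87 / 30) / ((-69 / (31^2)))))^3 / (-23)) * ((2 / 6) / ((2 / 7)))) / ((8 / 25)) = -127625991081164800000 / 1493527582037721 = -85452.72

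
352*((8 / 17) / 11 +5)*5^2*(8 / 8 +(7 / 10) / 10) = 807208 / 17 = 47482.82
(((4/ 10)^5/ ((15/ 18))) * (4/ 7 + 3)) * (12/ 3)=768/ 4375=0.18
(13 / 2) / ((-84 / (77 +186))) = -3419 / 168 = -20.35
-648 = -648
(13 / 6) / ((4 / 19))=247 / 24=10.29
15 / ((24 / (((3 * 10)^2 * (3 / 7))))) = 3375 / 14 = 241.07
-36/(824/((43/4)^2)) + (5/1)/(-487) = -8120647/1605152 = -5.06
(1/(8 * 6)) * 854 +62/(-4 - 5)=785/72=10.90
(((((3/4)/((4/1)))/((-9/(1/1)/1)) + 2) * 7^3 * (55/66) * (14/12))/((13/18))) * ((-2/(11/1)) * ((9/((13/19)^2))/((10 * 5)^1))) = -63.89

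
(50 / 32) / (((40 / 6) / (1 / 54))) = 5 / 1152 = 0.00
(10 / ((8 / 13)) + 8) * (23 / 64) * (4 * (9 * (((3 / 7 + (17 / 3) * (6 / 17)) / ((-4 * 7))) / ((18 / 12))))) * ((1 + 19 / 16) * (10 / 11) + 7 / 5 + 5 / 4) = -232227021 / 2759680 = -84.15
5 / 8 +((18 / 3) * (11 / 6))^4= 117133 / 8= 14641.62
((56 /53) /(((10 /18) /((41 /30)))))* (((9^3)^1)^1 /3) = 836892 /1325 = 631.62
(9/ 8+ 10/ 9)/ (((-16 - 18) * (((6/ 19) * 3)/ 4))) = -3059/ 11016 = -0.28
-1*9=-9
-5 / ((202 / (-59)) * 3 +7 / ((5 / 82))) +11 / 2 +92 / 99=6.38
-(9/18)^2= -1/4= -0.25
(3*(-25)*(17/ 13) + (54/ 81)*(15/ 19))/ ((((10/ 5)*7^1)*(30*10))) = -4819/ 207480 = -0.02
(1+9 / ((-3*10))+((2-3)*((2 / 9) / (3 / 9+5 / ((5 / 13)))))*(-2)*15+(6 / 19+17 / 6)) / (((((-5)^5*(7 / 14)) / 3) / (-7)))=17353 / 296875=0.06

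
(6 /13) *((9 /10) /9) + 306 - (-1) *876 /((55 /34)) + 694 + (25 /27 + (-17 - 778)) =2886095 /3861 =747.50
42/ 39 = 14/ 13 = 1.08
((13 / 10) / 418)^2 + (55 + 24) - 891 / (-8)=3326308319 / 17472400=190.38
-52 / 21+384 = 8012 / 21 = 381.52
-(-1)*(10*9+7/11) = 997/11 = 90.64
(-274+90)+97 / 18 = -3215 / 18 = -178.61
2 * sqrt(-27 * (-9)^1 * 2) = 18 * sqrt(6) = 44.09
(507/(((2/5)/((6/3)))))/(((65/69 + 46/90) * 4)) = 2623725/6016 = 436.12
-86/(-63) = 86/63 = 1.37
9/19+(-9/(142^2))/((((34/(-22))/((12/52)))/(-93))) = 39581397/84668636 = 0.47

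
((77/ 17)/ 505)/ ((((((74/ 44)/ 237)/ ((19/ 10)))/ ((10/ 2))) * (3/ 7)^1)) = 28.02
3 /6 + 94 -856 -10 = -1543 /2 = -771.50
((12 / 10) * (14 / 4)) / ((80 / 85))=357 / 80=4.46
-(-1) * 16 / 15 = 16 / 15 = 1.07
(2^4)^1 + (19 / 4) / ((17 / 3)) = 1145 / 68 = 16.84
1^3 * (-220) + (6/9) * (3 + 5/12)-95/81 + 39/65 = -176819/810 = -218.30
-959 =-959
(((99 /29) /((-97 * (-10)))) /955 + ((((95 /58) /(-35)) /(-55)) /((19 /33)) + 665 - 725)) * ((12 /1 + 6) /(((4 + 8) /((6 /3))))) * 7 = -16923996603 /13432075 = -1259.97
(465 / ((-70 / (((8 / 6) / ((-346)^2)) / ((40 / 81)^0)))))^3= -29791 / 73563219143252216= -0.00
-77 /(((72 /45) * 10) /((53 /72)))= -4081 /1152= -3.54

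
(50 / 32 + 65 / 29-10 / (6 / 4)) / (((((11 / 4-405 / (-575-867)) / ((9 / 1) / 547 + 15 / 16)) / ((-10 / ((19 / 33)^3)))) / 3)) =4310323591907025 / 30433873116704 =141.63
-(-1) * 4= 4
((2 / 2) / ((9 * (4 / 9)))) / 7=1 / 28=0.04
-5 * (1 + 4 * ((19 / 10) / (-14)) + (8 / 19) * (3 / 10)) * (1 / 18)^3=-0.00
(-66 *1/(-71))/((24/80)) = 220/71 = 3.10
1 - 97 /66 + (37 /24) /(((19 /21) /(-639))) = -5463889 /5016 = -1089.29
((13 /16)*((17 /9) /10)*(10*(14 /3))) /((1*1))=1547 /216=7.16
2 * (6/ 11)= 12/ 11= 1.09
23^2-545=-16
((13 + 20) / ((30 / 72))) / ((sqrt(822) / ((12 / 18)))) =44 * sqrt(822) / 685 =1.84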